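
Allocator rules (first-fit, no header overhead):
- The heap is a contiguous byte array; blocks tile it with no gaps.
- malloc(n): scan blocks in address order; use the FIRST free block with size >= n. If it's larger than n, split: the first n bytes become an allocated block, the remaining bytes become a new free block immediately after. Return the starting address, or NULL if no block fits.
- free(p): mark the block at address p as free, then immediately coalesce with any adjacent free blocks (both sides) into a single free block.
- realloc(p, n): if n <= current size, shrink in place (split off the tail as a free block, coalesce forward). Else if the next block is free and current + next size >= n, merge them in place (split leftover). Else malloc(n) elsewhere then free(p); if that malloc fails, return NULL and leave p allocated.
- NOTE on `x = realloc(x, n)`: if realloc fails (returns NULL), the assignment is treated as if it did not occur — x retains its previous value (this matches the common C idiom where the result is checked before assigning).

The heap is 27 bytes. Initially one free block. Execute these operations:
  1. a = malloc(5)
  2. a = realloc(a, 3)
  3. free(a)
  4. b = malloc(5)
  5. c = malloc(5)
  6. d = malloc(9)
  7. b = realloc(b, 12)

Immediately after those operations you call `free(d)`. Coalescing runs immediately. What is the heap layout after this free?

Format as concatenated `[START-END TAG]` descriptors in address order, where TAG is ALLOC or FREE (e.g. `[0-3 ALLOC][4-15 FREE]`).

Op 1: a = malloc(5) -> a = 0; heap: [0-4 ALLOC][5-26 FREE]
Op 2: a = realloc(a, 3) -> a = 0; heap: [0-2 ALLOC][3-26 FREE]
Op 3: free(a) -> (freed a); heap: [0-26 FREE]
Op 4: b = malloc(5) -> b = 0; heap: [0-4 ALLOC][5-26 FREE]
Op 5: c = malloc(5) -> c = 5; heap: [0-4 ALLOC][5-9 ALLOC][10-26 FREE]
Op 6: d = malloc(9) -> d = 10; heap: [0-4 ALLOC][5-9 ALLOC][10-18 ALLOC][19-26 FREE]
Op 7: b = realloc(b, 12) -> NULL (b unchanged); heap: [0-4 ALLOC][5-9 ALLOC][10-18 ALLOC][19-26 FREE]
free(d): d = 10 -> block [10-18 ALLOC]; mark free, coalesce with adjacent free neighbors -> [0-4 ALLOC][5-9 ALLOC][10-26 FREE]

Answer: [0-4 ALLOC][5-9 ALLOC][10-26 FREE]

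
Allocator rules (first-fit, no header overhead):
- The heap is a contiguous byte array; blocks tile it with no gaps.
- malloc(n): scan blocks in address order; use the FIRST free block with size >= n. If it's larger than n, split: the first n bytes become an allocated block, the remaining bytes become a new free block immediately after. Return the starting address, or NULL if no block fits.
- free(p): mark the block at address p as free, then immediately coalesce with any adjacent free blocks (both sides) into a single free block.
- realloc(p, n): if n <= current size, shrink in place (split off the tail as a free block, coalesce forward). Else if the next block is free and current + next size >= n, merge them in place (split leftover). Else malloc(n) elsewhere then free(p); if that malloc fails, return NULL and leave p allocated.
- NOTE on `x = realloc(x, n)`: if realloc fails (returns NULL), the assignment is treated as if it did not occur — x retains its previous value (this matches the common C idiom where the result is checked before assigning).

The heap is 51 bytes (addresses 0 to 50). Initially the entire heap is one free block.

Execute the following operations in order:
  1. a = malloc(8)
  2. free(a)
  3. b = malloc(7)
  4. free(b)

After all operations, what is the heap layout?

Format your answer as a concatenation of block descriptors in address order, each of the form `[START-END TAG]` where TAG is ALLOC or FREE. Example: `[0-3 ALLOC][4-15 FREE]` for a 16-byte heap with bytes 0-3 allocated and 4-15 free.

Op 1: a = malloc(8) -> a = 0; heap: [0-7 ALLOC][8-50 FREE]
Op 2: free(a) -> (freed a); heap: [0-50 FREE]
Op 3: b = malloc(7) -> b = 0; heap: [0-6 ALLOC][7-50 FREE]
Op 4: free(b) -> (freed b); heap: [0-50 FREE]

Answer: [0-50 FREE]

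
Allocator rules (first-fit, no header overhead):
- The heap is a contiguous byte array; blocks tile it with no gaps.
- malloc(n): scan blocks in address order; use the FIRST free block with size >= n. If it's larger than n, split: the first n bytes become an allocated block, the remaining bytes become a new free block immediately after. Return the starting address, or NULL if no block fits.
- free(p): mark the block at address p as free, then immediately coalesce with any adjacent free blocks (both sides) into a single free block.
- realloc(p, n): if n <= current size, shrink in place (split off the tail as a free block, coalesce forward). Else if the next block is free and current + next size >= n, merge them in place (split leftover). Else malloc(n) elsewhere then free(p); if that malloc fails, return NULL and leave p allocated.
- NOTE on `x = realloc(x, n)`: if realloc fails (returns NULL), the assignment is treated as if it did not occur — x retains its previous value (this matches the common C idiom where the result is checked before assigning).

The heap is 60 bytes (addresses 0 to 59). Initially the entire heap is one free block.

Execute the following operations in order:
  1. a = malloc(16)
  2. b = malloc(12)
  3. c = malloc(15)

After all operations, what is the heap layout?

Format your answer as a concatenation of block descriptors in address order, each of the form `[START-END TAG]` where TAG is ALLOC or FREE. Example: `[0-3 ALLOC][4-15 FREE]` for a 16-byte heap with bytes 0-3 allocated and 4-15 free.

Op 1: a = malloc(16) -> a = 0; heap: [0-15 ALLOC][16-59 FREE]
Op 2: b = malloc(12) -> b = 16; heap: [0-15 ALLOC][16-27 ALLOC][28-59 FREE]
Op 3: c = malloc(15) -> c = 28; heap: [0-15 ALLOC][16-27 ALLOC][28-42 ALLOC][43-59 FREE]

Answer: [0-15 ALLOC][16-27 ALLOC][28-42 ALLOC][43-59 FREE]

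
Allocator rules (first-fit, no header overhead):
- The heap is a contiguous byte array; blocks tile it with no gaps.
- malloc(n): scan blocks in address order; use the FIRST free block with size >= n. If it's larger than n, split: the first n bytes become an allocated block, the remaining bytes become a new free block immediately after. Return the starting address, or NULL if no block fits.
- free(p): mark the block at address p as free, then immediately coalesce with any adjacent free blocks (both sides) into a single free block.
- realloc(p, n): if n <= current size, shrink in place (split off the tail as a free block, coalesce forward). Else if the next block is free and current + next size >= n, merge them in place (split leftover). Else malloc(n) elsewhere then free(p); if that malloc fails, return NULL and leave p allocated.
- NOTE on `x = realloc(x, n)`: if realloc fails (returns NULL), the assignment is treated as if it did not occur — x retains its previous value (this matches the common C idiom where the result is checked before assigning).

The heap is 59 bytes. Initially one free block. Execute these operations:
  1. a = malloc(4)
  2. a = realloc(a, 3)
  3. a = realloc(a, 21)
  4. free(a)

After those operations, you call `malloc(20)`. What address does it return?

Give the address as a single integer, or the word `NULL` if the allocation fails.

Answer: 0

Derivation:
Op 1: a = malloc(4) -> a = 0; heap: [0-3 ALLOC][4-58 FREE]
Op 2: a = realloc(a, 3) -> a = 0; heap: [0-2 ALLOC][3-58 FREE]
Op 3: a = realloc(a, 21) -> a = 0; heap: [0-20 ALLOC][21-58 FREE]
Op 4: free(a) -> (freed a); heap: [0-58 FREE]
malloc(20): first-fit scan over [0-58 FREE] -> 0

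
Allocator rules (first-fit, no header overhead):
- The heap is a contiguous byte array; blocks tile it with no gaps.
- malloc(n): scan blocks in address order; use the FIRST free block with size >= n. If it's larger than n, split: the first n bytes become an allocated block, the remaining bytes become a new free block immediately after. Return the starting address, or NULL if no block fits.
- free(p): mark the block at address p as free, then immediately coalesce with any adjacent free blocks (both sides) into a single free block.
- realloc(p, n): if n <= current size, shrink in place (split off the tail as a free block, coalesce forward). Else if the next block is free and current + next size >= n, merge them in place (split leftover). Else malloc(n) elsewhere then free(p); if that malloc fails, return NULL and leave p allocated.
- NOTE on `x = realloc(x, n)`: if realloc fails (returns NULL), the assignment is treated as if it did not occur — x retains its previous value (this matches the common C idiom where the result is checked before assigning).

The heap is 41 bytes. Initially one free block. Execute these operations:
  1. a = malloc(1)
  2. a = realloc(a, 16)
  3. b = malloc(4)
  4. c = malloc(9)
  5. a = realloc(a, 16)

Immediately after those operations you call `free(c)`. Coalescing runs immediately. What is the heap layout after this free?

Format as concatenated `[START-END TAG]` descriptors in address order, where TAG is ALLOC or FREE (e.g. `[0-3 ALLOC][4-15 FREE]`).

Op 1: a = malloc(1) -> a = 0; heap: [0-0 ALLOC][1-40 FREE]
Op 2: a = realloc(a, 16) -> a = 0; heap: [0-15 ALLOC][16-40 FREE]
Op 3: b = malloc(4) -> b = 16; heap: [0-15 ALLOC][16-19 ALLOC][20-40 FREE]
Op 4: c = malloc(9) -> c = 20; heap: [0-15 ALLOC][16-19 ALLOC][20-28 ALLOC][29-40 FREE]
Op 5: a = realloc(a, 16) -> a = 0; heap: [0-15 ALLOC][16-19 ALLOC][20-28 ALLOC][29-40 FREE]
free(c): c = 20 -> block [20-28 ALLOC]; mark free, coalesce with adjacent free neighbors -> [0-15 ALLOC][16-19 ALLOC][20-40 FREE]

Answer: [0-15 ALLOC][16-19 ALLOC][20-40 FREE]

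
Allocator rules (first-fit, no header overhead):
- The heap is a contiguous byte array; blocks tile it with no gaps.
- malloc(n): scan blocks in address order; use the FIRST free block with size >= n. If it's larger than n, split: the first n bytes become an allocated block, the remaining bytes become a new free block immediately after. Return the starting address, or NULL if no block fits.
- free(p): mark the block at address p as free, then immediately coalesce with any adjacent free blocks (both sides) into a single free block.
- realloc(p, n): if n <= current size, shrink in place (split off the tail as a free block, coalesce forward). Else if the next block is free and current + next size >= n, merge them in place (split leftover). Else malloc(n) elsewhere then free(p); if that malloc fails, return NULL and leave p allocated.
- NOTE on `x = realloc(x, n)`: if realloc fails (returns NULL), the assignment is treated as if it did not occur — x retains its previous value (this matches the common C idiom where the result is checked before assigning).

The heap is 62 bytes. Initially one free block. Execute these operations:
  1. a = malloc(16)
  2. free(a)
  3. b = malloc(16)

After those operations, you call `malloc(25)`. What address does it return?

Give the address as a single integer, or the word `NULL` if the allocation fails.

Op 1: a = malloc(16) -> a = 0; heap: [0-15 ALLOC][16-61 FREE]
Op 2: free(a) -> (freed a); heap: [0-61 FREE]
Op 3: b = malloc(16) -> b = 0; heap: [0-15 ALLOC][16-61 FREE]
malloc(25): first-fit scan over [0-15 ALLOC][16-61 FREE] -> 16

Answer: 16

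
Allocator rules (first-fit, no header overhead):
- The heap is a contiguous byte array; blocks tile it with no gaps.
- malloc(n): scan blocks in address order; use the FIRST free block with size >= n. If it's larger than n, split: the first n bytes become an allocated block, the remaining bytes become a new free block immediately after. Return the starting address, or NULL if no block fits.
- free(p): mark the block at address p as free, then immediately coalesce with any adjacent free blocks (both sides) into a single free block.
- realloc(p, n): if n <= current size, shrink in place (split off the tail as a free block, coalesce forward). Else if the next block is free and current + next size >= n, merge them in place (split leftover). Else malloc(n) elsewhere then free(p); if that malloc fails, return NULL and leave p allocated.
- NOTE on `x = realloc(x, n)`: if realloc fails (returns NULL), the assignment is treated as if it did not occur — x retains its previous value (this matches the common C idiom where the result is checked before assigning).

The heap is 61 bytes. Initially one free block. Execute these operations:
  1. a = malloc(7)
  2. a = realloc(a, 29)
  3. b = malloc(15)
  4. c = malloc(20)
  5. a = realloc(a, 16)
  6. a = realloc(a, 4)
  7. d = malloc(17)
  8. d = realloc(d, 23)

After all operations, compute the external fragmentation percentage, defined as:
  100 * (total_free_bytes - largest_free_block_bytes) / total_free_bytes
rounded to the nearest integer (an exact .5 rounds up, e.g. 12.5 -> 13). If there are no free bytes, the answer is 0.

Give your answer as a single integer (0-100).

Answer: 11

Derivation:
Op 1: a = malloc(7) -> a = 0; heap: [0-6 ALLOC][7-60 FREE]
Op 2: a = realloc(a, 29) -> a = 0; heap: [0-28 ALLOC][29-60 FREE]
Op 3: b = malloc(15) -> b = 29; heap: [0-28 ALLOC][29-43 ALLOC][44-60 FREE]
Op 4: c = malloc(20) -> c = NULL; heap: [0-28 ALLOC][29-43 ALLOC][44-60 FREE]
Op 5: a = realloc(a, 16) -> a = 0; heap: [0-15 ALLOC][16-28 FREE][29-43 ALLOC][44-60 FREE]
Op 6: a = realloc(a, 4) -> a = 0; heap: [0-3 ALLOC][4-28 FREE][29-43 ALLOC][44-60 FREE]
Op 7: d = malloc(17) -> d = 4; heap: [0-3 ALLOC][4-20 ALLOC][21-28 FREE][29-43 ALLOC][44-60 FREE]
Op 8: d = realloc(d, 23) -> d = 4; heap: [0-3 ALLOC][4-26 ALLOC][27-28 FREE][29-43 ALLOC][44-60 FREE]
Free blocks: [2 17] total_free=19 largest=17 -> 100*(19-17)/19 = 200/19 ≈ 10.526 -> rounds to 11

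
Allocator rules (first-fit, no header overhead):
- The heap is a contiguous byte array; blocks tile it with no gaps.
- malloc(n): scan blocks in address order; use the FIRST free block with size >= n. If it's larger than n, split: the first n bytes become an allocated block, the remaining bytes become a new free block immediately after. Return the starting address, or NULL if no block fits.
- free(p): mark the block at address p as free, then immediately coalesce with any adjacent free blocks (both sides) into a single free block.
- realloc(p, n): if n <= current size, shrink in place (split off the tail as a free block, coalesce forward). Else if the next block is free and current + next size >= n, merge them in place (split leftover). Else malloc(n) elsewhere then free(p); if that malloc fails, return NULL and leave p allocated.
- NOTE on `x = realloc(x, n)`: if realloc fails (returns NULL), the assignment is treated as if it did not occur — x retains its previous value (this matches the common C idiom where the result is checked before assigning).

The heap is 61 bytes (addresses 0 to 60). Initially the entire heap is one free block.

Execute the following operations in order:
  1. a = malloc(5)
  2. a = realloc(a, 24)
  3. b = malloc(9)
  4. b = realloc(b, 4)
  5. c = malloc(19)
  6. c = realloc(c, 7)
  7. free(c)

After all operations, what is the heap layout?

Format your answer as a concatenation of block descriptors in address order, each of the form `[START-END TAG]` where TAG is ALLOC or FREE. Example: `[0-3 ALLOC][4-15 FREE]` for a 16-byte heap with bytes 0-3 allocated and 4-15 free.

Answer: [0-23 ALLOC][24-27 ALLOC][28-60 FREE]

Derivation:
Op 1: a = malloc(5) -> a = 0; heap: [0-4 ALLOC][5-60 FREE]
Op 2: a = realloc(a, 24) -> a = 0; heap: [0-23 ALLOC][24-60 FREE]
Op 3: b = malloc(9) -> b = 24; heap: [0-23 ALLOC][24-32 ALLOC][33-60 FREE]
Op 4: b = realloc(b, 4) -> b = 24; heap: [0-23 ALLOC][24-27 ALLOC][28-60 FREE]
Op 5: c = malloc(19) -> c = 28; heap: [0-23 ALLOC][24-27 ALLOC][28-46 ALLOC][47-60 FREE]
Op 6: c = realloc(c, 7) -> c = 28; heap: [0-23 ALLOC][24-27 ALLOC][28-34 ALLOC][35-60 FREE]
Op 7: free(c) -> (freed c); heap: [0-23 ALLOC][24-27 ALLOC][28-60 FREE]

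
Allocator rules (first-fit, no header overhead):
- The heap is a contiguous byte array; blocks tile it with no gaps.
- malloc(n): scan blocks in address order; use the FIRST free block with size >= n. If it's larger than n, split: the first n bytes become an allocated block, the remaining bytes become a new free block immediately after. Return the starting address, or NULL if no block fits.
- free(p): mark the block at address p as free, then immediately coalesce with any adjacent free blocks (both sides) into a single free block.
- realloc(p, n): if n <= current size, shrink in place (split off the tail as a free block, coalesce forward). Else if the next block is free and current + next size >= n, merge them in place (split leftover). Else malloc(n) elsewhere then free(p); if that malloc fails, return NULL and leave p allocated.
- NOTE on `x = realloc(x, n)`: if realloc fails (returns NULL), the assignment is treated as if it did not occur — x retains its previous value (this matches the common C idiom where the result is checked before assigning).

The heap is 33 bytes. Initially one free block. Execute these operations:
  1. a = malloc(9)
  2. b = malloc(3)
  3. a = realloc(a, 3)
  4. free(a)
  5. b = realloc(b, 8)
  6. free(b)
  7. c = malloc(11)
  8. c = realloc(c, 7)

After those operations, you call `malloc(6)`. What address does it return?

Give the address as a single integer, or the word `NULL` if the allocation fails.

Answer: 7

Derivation:
Op 1: a = malloc(9) -> a = 0; heap: [0-8 ALLOC][9-32 FREE]
Op 2: b = malloc(3) -> b = 9; heap: [0-8 ALLOC][9-11 ALLOC][12-32 FREE]
Op 3: a = realloc(a, 3) -> a = 0; heap: [0-2 ALLOC][3-8 FREE][9-11 ALLOC][12-32 FREE]
Op 4: free(a) -> (freed a); heap: [0-8 FREE][9-11 ALLOC][12-32 FREE]
Op 5: b = realloc(b, 8) -> b = 9; heap: [0-8 FREE][9-16 ALLOC][17-32 FREE]
Op 6: free(b) -> (freed b); heap: [0-32 FREE]
Op 7: c = malloc(11) -> c = 0; heap: [0-10 ALLOC][11-32 FREE]
Op 8: c = realloc(c, 7) -> c = 0; heap: [0-6 ALLOC][7-32 FREE]
malloc(6): first-fit scan over [0-6 ALLOC][7-32 FREE] -> 7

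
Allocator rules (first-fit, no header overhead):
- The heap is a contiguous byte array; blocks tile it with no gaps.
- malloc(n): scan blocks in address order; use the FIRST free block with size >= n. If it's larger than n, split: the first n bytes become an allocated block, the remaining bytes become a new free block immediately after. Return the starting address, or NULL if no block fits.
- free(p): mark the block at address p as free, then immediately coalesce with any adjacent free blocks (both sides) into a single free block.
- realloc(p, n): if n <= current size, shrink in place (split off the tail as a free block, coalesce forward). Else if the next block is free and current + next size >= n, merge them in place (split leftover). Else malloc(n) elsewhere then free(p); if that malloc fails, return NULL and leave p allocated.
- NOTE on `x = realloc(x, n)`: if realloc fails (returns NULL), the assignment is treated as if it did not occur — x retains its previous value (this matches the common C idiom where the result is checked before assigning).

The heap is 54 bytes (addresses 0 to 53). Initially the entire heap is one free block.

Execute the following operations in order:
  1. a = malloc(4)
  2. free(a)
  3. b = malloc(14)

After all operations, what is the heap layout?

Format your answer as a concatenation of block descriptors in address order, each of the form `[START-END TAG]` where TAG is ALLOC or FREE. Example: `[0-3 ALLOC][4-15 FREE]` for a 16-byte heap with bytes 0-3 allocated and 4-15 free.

Answer: [0-13 ALLOC][14-53 FREE]

Derivation:
Op 1: a = malloc(4) -> a = 0; heap: [0-3 ALLOC][4-53 FREE]
Op 2: free(a) -> (freed a); heap: [0-53 FREE]
Op 3: b = malloc(14) -> b = 0; heap: [0-13 ALLOC][14-53 FREE]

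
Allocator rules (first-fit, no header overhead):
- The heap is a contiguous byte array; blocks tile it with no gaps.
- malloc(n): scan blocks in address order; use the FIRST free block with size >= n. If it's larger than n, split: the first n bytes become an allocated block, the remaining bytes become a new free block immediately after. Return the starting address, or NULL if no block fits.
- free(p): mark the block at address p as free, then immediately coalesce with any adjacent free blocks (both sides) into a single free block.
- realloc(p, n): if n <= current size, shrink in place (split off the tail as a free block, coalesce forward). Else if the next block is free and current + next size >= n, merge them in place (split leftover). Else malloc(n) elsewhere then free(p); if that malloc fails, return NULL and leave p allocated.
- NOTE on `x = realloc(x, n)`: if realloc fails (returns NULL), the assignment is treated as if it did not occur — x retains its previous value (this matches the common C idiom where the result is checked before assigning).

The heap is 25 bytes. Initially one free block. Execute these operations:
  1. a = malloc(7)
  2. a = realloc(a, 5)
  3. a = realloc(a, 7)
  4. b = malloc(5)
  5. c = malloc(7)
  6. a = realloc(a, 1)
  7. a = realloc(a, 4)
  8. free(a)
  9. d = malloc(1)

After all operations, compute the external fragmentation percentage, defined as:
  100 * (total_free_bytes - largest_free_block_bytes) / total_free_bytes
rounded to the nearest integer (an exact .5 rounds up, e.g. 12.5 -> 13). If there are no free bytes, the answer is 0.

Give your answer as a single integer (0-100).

Op 1: a = malloc(7) -> a = 0; heap: [0-6 ALLOC][7-24 FREE]
Op 2: a = realloc(a, 5) -> a = 0; heap: [0-4 ALLOC][5-24 FREE]
Op 3: a = realloc(a, 7) -> a = 0; heap: [0-6 ALLOC][7-24 FREE]
Op 4: b = malloc(5) -> b = 7; heap: [0-6 ALLOC][7-11 ALLOC][12-24 FREE]
Op 5: c = malloc(7) -> c = 12; heap: [0-6 ALLOC][7-11 ALLOC][12-18 ALLOC][19-24 FREE]
Op 6: a = realloc(a, 1) -> a = 0; heap: [0-0 ALLOC][1-6 FREE][7-11 ALLOC][12-18 ALLOC][19-24 FREE]
Op 7: a = realloc(a, 4) -> a = 0; heap: [0-3 ALLOC][4-6 FREE][7-11 ALLOC][12-18 ALLOC][19-24 FREE]
Op 8: free(a) -> (freed a); heap: [0-6 FREE][7-11 ALLOC][12-18 ALLOC][19-24 FREE]
Op 9: d = malloc(1) -> d = 0; heap: [0-0 ALLOC][1-6 FREE][7-11 ALLOC][12-18 ALLOC][19-24 FREE]
Free blocks: [6 6] total_free=12 largest=6 -> 100*(12-6)/12 = 600/12 = 50

Answer: 50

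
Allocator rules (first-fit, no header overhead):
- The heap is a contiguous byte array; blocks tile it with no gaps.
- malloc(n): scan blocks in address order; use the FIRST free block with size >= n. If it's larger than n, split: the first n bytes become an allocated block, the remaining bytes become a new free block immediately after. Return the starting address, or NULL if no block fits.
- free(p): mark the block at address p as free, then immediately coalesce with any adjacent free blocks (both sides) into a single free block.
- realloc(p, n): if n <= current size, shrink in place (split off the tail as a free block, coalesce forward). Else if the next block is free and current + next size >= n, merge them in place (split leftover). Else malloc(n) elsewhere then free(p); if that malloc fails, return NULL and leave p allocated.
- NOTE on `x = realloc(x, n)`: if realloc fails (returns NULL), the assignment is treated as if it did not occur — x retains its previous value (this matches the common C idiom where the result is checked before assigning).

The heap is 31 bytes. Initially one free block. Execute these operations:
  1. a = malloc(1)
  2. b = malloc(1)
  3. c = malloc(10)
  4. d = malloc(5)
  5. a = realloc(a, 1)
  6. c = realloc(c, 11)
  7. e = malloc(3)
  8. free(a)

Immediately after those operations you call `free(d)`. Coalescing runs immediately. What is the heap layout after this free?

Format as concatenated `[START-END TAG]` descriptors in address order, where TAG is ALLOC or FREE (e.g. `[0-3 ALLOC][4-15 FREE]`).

Op 1: a = malloc(1) -> a = 0; heap: [0-0 ALLOC][1-30 FREE]
Op 2: b = malloc(1) -> b = 1; heap: [0-0 ALLOC][1-1 ALLOC][2-30 FREE]
Op 3: c = malloc(10) -> c = 2; heap: [0-0 ALLOC][1-1 ALLOC][2-11 ALLOC][12-30 FREE]
Op 4: d = malloc(5) -> d = 12; heap: [0-0 ALLOC][1-1 ALLOC][2-11 ALLOC][12-16 ALLOC][17-30 FREE]
Op 5: a = realloc(a, 1) -> a = 0; heap: [0-0 ALLOC][1-1 ALLOC][2-11 ALLOC][12-16 ALLOC][17-30 FREE]
Op 6: c = realloc(c, 11) -> c = 17; heap: [0-0 ALLOC][1-1 ALLOC][2-11 FREE][12-16 ALLOC][17-27 ALLOC][28-30 FREE]
Op 7: e = malloc(3) -> e = 2; heap: [0-0 ALLOC][1-1 ALLOC][2-4 ALLOC][5-11 FREE][12-16 ALLOC][17-27 ALLOC][28-30 FREE]
Op 8: free(a) -> (freed a); heap: [0-0 FREE][1-1 ALLOC][2-4 ALLOC][5-11 FREE][12-16 ALLOC][17-27 ALLOC][28-30 FREE]
free(d): d = 12 -> block [12-16 ALLOC]; mark free, coalesce with adjacent free neighbors -> [0-0 FREE][1-1 ALLOC][2-4 ALLOC][5-16 FREE][17-27 ALLOC][28-30 FREE]

Answer: [0-0 FREE][1-1 ALLOC][2-4 ALLOC][5-16 FREE][17-27 ALLOC][28-30 FREE]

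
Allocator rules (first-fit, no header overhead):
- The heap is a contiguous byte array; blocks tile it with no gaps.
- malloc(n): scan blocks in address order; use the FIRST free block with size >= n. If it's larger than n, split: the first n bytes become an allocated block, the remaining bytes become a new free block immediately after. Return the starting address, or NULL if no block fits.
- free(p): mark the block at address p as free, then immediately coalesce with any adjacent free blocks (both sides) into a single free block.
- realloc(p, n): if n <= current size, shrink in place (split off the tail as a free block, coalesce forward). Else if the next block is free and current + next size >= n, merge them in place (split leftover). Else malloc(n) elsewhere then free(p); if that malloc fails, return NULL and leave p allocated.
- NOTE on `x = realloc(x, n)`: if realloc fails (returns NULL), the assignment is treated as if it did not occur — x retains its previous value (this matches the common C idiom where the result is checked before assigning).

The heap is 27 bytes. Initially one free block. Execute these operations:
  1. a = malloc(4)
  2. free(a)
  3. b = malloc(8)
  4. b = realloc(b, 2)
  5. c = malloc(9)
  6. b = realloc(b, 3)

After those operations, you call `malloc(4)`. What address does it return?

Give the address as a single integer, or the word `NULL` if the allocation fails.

Answer: 14

Derivation:
Op 1: a = malloc(4) -> a = 0; heap: [0-3 ALLOC][4-26 FREE]
Op 2: free(a) -> (freed a); heap: [0-26 FREE]
Op 3: b = malloc(8) -> b = 0; heap: [0-7 ALLOC][8-26 FREE]
Op 4: b = realloc(b, 2) -> b = 0; heap: [0-1 ALLOC][2-26 FREE]
Op 5: c = malloc(9) -> c = 2; heap: [0-1 ALLOC][2-10 ALLOC][11-26 FREE]
Op 6: b = realloc(b, 3) -> b = 11; heap: [0-1 FREE][2-10 ALLOC][11-13 ALLOC][14-26 FREE]
malloc(4): first-fit scan over [0-1 FREE][2-10 ALLOC][11-13 ALLOC][14-26 FREE] -> 14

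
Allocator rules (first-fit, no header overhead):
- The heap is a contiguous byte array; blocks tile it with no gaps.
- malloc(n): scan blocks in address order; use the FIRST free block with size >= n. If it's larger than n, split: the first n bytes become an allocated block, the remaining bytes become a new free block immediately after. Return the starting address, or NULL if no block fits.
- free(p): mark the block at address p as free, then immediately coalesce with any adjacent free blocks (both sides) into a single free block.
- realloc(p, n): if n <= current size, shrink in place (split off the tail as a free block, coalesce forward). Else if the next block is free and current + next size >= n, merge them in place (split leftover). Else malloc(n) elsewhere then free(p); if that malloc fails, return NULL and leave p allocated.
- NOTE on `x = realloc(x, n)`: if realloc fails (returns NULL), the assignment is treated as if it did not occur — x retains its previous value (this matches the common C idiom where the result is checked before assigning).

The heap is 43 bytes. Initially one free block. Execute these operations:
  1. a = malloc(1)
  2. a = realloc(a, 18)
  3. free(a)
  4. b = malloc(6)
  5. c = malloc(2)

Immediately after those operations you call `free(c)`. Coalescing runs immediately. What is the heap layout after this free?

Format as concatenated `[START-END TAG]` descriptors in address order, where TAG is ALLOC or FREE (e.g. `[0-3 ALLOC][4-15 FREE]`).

Answer: [0-5 ALLOC][6-42 FREE]

Derivation:
Op 1: a = malloc(1) -> a = 0; heap: [0-0 ALLOC][1-42 FREE]
Op 2: a = realloc(a, 18) -> a = 0; heap: [0-17 ALLOC][18-42 FREE]
Op 3: free(a) -> (freed a); heap: [0-42 FREE]
Op 4: b = malloc(6) -> b = 0; heap: [0-5 ALLOC][6-42 FREE]
Op 5: c = malloc(2) -> c = 6; heap: [0-5 ALLOC][6-7 ALLOC][8-42 FREE]
free(c): c = 6 -> block [6-7 ALLOC]; mark free, coalesce with adjacent free neighbors -> [0-5 ALLOC][6-42 FREE]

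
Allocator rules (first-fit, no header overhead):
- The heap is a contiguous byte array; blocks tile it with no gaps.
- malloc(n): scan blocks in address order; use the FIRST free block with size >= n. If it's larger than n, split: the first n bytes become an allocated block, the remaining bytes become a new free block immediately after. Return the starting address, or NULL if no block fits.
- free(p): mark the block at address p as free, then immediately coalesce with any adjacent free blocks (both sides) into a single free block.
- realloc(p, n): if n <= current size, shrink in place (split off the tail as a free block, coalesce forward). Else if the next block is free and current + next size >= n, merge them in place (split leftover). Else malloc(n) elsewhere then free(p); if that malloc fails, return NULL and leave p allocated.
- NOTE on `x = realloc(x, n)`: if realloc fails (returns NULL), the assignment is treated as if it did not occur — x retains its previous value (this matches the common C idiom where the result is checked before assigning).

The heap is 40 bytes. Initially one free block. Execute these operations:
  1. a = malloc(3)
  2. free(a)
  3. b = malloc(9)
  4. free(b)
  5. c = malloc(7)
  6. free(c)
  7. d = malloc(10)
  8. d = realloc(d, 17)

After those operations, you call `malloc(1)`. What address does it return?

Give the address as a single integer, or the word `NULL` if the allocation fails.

Op 1: a = malloc(3) -> a = 0; heap: [0-2 ALLOC][3-39 FREE]
Op 2: free(a) -> (freed a); heap: [0-39 FREE]
Op 3: b = malloc(9) -> b = 0; heap: [0-8 ALLOC][9-39 FREE]
Op 4: free(b) -> (freed b); heap: [0-39 FREE]
Op 5: c = malloc(7) -> c = 0; heap: [0-6 ALLOC][7-39 FREE]
Op 6: free(c) -> (freed c); heap: [0-39 FREE]
Op 7: d = malloc(10) -> d = 0; heap: [0-9 ALLOC][10-39 FREE]
Op 8: d = realloc(d, 17) -> d = 0; heap: [0-16 ALLOC][17-39 FREE]
malloc(1): first-fit scan over [0-16 ALLOC][17-39 FREE] -> 17

Answer: 17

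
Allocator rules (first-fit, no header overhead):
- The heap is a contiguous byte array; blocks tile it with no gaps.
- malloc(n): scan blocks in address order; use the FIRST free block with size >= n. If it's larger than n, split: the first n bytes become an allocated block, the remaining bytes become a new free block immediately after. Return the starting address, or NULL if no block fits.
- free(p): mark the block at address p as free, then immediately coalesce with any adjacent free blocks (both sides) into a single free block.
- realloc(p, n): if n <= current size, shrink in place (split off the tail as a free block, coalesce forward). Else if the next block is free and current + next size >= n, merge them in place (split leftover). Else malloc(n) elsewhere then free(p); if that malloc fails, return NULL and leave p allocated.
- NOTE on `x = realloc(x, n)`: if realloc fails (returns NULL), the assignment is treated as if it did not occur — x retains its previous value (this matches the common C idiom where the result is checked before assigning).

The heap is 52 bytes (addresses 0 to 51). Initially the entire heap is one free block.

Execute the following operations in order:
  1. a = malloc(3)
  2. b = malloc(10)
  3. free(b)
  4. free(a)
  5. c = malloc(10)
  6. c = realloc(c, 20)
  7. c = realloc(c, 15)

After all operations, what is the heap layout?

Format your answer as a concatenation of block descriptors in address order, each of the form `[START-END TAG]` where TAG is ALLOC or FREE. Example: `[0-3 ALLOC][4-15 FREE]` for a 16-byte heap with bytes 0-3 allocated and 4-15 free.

Op 1: a = malloc(3) -> a = 0; heap: [0-2 ALLOC][3-51 FREE]
Op 2: b = malloc(10) -> b = 3; heap: [0-2 ALLOC][3-12 ALLOC][13-51 FREE]
Op 3: free(b) -> (freed b); heap: [0-2 ALLOC][3-51 FREE]
Op 4: free(a) -> (freed a); heap: [0-51 FREE]
Op 5: c = malloc(10) -> c = 0; heap: [0-9 ALLOC][10-51 FREE]
Op 6: c = realloc(c, 20) -> c = 0; heap: [0-19 ALLOC][20-51 FREE]
Op 7: c = realloc(c, 15) -> c = 0; heap: [0-14 ALLOC][15-51 FREE]

Answer: [0-14 ALLOC][15-51 FREE]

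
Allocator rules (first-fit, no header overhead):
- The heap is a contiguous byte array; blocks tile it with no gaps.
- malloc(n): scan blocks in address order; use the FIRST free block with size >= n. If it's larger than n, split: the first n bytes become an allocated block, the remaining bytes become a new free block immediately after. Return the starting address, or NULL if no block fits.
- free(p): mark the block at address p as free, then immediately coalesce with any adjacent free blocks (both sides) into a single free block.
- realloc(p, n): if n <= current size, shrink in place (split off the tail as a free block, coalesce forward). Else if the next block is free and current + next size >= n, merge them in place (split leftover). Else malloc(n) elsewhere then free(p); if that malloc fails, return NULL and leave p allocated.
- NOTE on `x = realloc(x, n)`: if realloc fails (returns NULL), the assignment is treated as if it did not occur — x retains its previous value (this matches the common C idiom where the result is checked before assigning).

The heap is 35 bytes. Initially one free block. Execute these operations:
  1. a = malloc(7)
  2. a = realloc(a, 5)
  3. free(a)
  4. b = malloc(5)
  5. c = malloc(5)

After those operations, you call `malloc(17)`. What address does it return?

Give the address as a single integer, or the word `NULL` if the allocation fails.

Answer: 10

Derivation:
Op 1: a = malloc(7) -> a = 0; heap: [0-6 ALLOC][7-34 FREE]
Op 2: a = realloc(a, 5) -> a = 0; heap: [0-4 ALLOC][5-34 FREE]
Op 3: free(a) -> (freed a); heap: [0-34 FREE]
Op 4: b = malloc(5) -> b = 0; heap: [0-4 ALLOC][5-34 FREE]
Op 5: c = malloc(5) -> c = 5; heap: [0-4 ALLOC][5-9 ALLOC][10-34 FREE]
malloc(17): first-fit scan over [0-4 ALLOC][5-9 ALLOC][10-34 FREE] -> 10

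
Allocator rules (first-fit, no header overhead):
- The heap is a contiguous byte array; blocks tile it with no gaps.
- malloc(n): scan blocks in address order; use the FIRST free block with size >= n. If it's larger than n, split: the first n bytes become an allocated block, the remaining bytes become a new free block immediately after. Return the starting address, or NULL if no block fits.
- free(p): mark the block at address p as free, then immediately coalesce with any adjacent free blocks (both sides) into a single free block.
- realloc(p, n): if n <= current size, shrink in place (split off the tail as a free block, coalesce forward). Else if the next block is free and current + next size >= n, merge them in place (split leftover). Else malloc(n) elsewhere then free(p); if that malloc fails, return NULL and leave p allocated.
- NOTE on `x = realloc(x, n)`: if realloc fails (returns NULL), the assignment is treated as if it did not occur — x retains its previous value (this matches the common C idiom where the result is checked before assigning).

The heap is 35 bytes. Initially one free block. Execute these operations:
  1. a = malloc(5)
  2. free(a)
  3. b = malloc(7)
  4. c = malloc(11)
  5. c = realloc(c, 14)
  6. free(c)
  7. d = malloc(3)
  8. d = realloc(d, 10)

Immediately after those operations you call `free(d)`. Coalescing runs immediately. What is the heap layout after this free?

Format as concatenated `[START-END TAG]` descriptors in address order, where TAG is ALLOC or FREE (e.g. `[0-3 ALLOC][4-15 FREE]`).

Answer: [0-6 ALLOC][7-34 FREE]

Derivation:
Op 1: a = malloc(5) -> a = 0; heap: [0-4 ALLOC][5-34 FREE]
Op 2: free(a) -> (freed a); heap: [0-34 FREE]
Op 3: b = malloc(7) -> b = 0; heap: [0-6 ALLOC][7-34 FREE]
Op 4: c = malloc(11) -> c = 7; heap: [0-6 ALLOC][7-17 ALLOC][18-34 FREE]
Op 5: c = realloc(c, 14) -> c = 7; heap: [0-6 ALLOC][7-20 ALLOC][21-34 FREE]
Op 6: free(c) -> (freed c); heap: [0-6 ALLOC][7-34 FREE]
Op 7: d = malloc(3) -> d = 7; heap: [0-6 ALLOC][7-9 ALLOC][10-34 FREE]
Op 8: d = realloc(d, 10) -> d = 7; heap: [0-6 ALLOC][7-16 ALLOC][17-34 FREE]
free(d): d = 7 -> block [7-16 ALLOC]; mark free, coalesce with adjacent free neighbors -> [0-6 ALLOC][7-34 FREE]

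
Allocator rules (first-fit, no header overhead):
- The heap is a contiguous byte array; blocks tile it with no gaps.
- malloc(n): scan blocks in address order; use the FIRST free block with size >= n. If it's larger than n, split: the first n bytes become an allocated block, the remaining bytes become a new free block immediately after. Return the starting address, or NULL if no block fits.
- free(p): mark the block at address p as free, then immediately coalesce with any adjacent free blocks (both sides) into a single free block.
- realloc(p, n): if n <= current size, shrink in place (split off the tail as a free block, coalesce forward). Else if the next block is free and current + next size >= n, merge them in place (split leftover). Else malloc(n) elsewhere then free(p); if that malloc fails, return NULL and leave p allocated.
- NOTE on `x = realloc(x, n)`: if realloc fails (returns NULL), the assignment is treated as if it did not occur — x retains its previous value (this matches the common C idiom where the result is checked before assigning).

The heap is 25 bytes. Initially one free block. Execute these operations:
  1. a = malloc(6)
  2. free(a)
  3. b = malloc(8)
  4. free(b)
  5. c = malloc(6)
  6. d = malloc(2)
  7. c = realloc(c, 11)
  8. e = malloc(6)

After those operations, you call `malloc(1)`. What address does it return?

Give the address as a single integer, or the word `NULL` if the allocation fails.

Answer: 19

Derivation:
Op 1: a = malloc(6) -> a = 0; heap: [0-5 ALLOC][6-24 FREE]
Op 2: free(a) -> (freed a); heap: [0-24 FREE]
Op 3: b = malloc(8) -> b = 0; heap: [0-7 ALLOC][8-24 FREE]
Op 4: free(b) -> (freed b); heap: [0-24 FREE]
Op 5: c = malloc(6) -> c = 0; heap: [0-5 ALLOC][6-24 FREE]
Op 6: d = malloc(2) -> d = 6; heap: [0-5 ALLOC][6-7 ALLOC][8-24 FREE]
Op 7: c = realloc(c, 11) -> c = 8; heap: [0-5 FREE][6-7 ALLOC][8-18 ALLOC][19-24 FREE]
Op 8: e = malloc(6) -> e = 0; heap: [0-5 ALLOC][6-7 ALLOC][8-18 ALLOC][19-24 FREE]
malloc(1): first-fit scan over [0-5 ALLOC][6-7 ALLOC][8-18 ALLOC][19-24 FREE] -> 19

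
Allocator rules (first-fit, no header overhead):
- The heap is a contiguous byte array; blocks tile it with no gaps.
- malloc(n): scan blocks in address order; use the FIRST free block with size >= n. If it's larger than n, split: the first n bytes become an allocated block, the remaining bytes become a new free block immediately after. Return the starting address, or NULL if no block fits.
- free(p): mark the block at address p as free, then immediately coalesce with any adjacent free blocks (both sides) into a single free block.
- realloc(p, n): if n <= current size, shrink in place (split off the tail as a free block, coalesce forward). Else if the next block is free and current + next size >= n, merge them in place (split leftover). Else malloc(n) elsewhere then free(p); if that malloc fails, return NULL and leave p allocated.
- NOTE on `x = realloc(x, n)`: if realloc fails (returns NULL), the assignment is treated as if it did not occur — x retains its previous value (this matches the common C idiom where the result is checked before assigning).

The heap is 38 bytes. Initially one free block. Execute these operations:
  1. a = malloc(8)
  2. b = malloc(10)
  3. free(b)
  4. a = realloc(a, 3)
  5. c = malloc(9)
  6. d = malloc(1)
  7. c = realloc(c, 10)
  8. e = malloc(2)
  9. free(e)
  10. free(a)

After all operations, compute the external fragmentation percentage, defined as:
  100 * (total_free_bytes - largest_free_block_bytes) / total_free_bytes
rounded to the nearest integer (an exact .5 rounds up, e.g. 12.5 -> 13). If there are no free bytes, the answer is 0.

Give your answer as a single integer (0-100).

Answer: 44

Derivation:
Op 1: a = malloc(8) -> a = 0; heap: [0-7 ALLOC][8-37 FREE]
Op 2: b = malloc(10) -> b = 8; heap: [0-7 ALLOC][8-17 ALLOC][18-37 FREE]
Op 3: free(b) -> (freed b); heap: [0-7 ALLOC][8-37 FREE]
Op 4: a = realloc(a, 3) -> a = 0; heap: [0-2 ALLOC][3-37 FREE]
Op 5: c = malloc(9) -> c = 3; heap: [0-2 ALLOC][3-11 ALLOC][12-37 FREE]
Op 6: d = malloc(1) -> d = 12; heap: [0-2 ALLOC][3-11 ALLOC][12-12 ALLOC][13-37 FREE]
Op 7: c = realloc(c, 10) -> c = 13; heap: [0-2 ALLOC][3-11 FREE][12-12 ALLOC][13-22 ALLOC][23-37 FREE]
Op 8: e = malloc(2) -> e = 3; heap: [0-2 ALLOC][3-4 ALLOC][5-11 FREE][12-12 ALLOC][13-22 ALLOC][23-37 FREE]
Op 9: free(e) -> (freed e); heap: [0-2 ALLOC][3-11 FREE][12-12 ALLOC][13-22 ALLOC][23-37 FREE]
Op 10: free(a) -> (freed a); heap: [0-11 FREE][12-12 ALLOC][13-22 ALLOC][23-37 FREE]
Free blocks: [12 15] total_free=27 largest=15 -> 100*(27-15)/27 = 1200/27 ≈ 44.444 -> rounds to 44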